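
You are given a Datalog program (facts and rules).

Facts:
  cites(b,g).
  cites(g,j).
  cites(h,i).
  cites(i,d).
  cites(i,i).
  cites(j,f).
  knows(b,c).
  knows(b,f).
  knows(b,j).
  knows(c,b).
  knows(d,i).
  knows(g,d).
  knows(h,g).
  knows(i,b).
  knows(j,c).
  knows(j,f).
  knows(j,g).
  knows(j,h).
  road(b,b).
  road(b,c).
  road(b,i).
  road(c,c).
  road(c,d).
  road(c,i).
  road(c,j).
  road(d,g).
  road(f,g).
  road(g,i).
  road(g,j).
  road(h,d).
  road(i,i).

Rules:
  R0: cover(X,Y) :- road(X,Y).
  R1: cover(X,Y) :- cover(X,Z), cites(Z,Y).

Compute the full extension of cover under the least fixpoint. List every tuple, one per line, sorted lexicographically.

cover(b,b)
cover(b,c)
cover(b,d)
cover(b,f)
cover(b,g)
cover(b,i)
cover(b,j)
cover(c,c)
cover(c,d)
cover(c,f)
cover(c,i)
cover(c,j)
cover(d,f)
cover(d,g)
cover(d,j)
cover(f,f)
cover(f,g)
cover(f,j)
cover(g,d)
cover(g,f)
cover(g,i)
cover(g,j)
cover(h,d)
cover(i,d)
cover(i,i)

round 1: derive cover(b,b) via R0 from road(b,b)
round 1: derive cover(b,c) via R0 from road(b,c)
round 1: derive cover(b,i) via R0 from road(b,i)
round 1: derive cover(c,c) via R0 from road(c,c)
round 1: derive cover(c,d) via R0 from road(c,d)
round 1: derive cover(c,i) via R0 from road(c,i)
round 1: derive cover(c,j) via R0 from road(c,j)
round 1: derive cover(d,g) via R0 from road(d,g)
round 1: derive cover(f,g) via R0 from road(f,g)
round 1: derive cover(g,i) via R0 from road(g,i)
round 1: derive cover(g,j) via R0 from road(g,j)
round 1: derive cover(h,d) via R0 from road(h,d)
round 1: derive cover(i,i) via R0 from road(i,i)
round 2: derive cover(b,d) via R1 from cover(b,i), cites(i,d)
round 2: derive cover(b,g) via R1 from cover(b,b), cites(b,g)
round 2: derive cover(c,f) via R1 from cover(c,j), cites(j,f)
round 2: derive cover(d,j) via R1 from cover(d,g), cites(g,j)
round 2: derive cover(f,j) via R1 from cover(f,g), cites(g,j)
round 2: derive cover(g,d) via R1 from cover(g,i), cites(i,d)
round 2: derive cover(g,f) via R1 from cover(g,j), cites(j,f)
round 2: derive cover(i,d) via R1 from cover(i,i), cites(i,d)
round 3: derive cover(b,j) via R1 from cover(b,g), cites(g,j)
round 3: derive cover(d,f) via R1 from cover(d,j), cites(j,f)
round 3: derive cover(f,f) via R1 from cover(f,j), cites(j,f)
round 4: derive cover(b,f) via R1 from cover(b,j), cites(j,f)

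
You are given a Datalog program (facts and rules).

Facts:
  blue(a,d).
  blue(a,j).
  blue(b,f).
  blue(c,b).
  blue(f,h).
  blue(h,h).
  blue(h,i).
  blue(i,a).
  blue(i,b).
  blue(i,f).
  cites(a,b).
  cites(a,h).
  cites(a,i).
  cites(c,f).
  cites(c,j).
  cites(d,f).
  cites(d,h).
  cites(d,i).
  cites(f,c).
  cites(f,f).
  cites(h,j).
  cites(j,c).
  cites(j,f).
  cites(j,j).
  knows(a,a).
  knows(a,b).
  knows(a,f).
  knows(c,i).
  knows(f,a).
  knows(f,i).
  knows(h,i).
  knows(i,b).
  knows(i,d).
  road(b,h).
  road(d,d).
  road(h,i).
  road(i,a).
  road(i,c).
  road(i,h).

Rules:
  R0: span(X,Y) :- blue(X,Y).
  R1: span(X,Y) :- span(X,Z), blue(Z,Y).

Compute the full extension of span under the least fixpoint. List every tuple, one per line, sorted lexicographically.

span(a,d)
span(a,j)
span(b,a)
span(b,b)
span(b,d)
span(b,f)
span(b,h)
span(b,i)
span(b,j)
span(c,a)
span(c,b)
span(c,d)
span(c,f)
span(c,h)
span(c,i)
span(c,j)
span(f,a)
span(f,b)
span(f,d)
span(f,f)
span(f,h)
span(f,i)
span(f,j)
span(h,a)
span(h,b)
span(h,d)
span(h,f)
span(h,h)
span(h,i)
span(h,j)
span(i,a)
span(i,b)
span(i,d)
span(i,f)
span(i,h)
span(i,i)
span(i,j)

round 1: derive span(a,d) via R0 from blue(a,d)
round 1: derive span(a,j) via R0 from blue(a,j)
round 1: derive span(b,f) via R0 from blue(b,f)
round 1: derive span(c,b) via R0 from blue(c,b)
round 1: derive span(f,h) via R0 from blue(f,h)
round 1: derive span(h,h) via R0 from blue(h,h)
round 1: derive span(h,i) via R0 from blue(h,i)
round 1: derive span(i,a) via R0 from blue(i,a)
round 1: derive span(i,b) via R0 from blue(i,b)
round 1: derive span(i,f) via R0 from blue(i,f)
round 2: derive span(b,h) via R1 from span(b,f), blue(f,h)
round 2: derive span(c,f) via R1 from span(c,b), blue(b,f)
round 2: derive span(f,i) via R1 from span(f,h), blue(h,i)
round 2: derive span(h,a) via R1 from span(h,i), blue(i,a)
round 2: derive span(h,b) via R1 from span(h,i), blue(i,b)
round 2: derive span(h,f) via R1 from span(h,i), blue(i,f)
round 2: derive span(i,d) via R1 from span(i,a), blue(a,d)
round 2: derive span(i,h) via R1 from span(i,f), blue(f,h)
round 2: derive span(i,j) via R1 from span(i,a), blue(a,j)
round 3: derive span(b,i) via R1 from span(b,h), blue(h,i)
round 3: derive span(c,h) via R1 from span(c,f), blue(f,h)
round 3: derive span(f,a) via R1 from span(f,i), blue(i,a)
round 3: derive span(f,b) via R1 from span(f,i), blue(i,b)
round 3: derive span(f,f) via R1 from span(f,i), blue(i,f)
round 3: derive span(h,d) via R1 from span(h,a), blue(a,d)
round 3: derive span(h,j) via R1 from span(h,a), blue(a,j)
round 3: derive span(i,i) via R1 from span(i,h), blue(h,i)
round 4: derive span(b,a) via R1 from span(b,i), blue(i,a)
round 4: derive span(b,b) via R1 from span(b,i), blue(i,b)
round 4: derive span(c,i) via R1 from span(c,h), blue(h,i)
round 4: derive span(f,d) via R1 from span(f,a), blue(a,d)
round 4: derive span(f,j) via R1 from span(f,a), blue(a,j)
round 5: derive span(b,d) via R1 from span(b,a), blue(a,d)
round 5: derive span(b,j) via R1 from span(b,a), blue(a,j)
round 5: derive span(c,a) via R1 from span(c,i), blue(i,a)
round 6: derive span(c,d) via R1 from span(c,a), blue(a,d)
round 6: derive span(c,j) via R1 from span(c,a), blue(a,j)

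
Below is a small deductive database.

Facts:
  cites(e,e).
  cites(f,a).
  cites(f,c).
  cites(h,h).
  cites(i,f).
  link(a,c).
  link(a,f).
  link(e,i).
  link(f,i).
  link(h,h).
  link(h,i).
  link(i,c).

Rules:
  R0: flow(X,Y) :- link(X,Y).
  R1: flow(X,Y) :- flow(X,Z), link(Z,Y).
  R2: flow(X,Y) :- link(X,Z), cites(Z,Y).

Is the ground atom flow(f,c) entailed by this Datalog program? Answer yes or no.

round 1: derive flow(a,c) via R0 from link(a,c)
round 1: derive flow(a,f) via R0 from link(a,f)
round 1: derive flow(e,i) via R0 from link(e,i)
round 1: derive flow(f,i) via R0 from link(f,i)
round 1: derive flow(h,h) via R0 from link(h,h)
round 1: derive flow(h,i) via R0 from link(h,i)
round 1: derive flow(i,c) via R0 from link(i,c)
round 1: derive flow(a,a) via R2 from link(a,f), cites(f,a)
round 1: derive flow(e,f) via R2 from link(e,i), cites(i,f)
round 1: derive flow(f,f) via R2 from link(f,i), cites(i,f)
round 1: derive flow(h,f) via R2 from link(h,i), cites(i,f)
round 2: derive flow(a,i) via R1 from flow(a,f), link(f,i)
round 2: derive flow(e,c) via R1 from flow(e,i), link(i,c)
round 2: derive flow(f,c) via R1 from flow(f,i), link(i,c)
round 2: derive flow(h,c) via R1 from flow(h,i), link(i,c)

yes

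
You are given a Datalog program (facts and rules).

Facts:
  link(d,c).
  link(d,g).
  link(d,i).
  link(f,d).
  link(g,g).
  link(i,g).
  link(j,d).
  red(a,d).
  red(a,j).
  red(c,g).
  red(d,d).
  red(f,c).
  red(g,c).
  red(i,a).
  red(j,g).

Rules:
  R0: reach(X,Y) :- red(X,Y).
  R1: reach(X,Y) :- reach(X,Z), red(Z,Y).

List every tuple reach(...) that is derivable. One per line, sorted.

reach(a,c)
reach(a,d)
reach(a,g)
reach(a,j)
reach(c,c)
reach(c,g)
reach(d,d)
reach(f,c)
reach(f,g)
reach(g,c)
reach(g,g)
reach(i,a)
reach(i,c)
reach(i,d)
reach(i,g)
reach(i,j)
reach(j,c)
reach(j,g)

round 1: derive reach(a,d) via R0 from red(a,d)
round 1: derive reach(a,j) via R0 from red(a,j)
round 1: derive reach(c,g) via R0 from red(c,g)
round 1: derive reach(d,d) via R0 from red(d,d)
round 1: derive reach(f,c) via R0 from red(f,c)
round 1: derive reach(g,c) via R0 from red(g,c)
round 1: derive reach(i,a) via R0 from red(i,a)
round 1: derive reach(j,g) via R0 from red(j,g)
round 2: derive reach(a,g) via R1 from reach(a,j), red(j,g)
round 2: derive reach(c,c) via R1 from reach(c,g), red(g,c)
round 2: derive reach(f,g) via R1 from reach(f,c), red(c,g)
round 2: derive reach(g,g) via R1 from reach(g,c), red(c,g)
round 2: derive reach(i,d) via R1 from reach(i,a), red(a,d)
round 2: derive reach(i,j) via R1 from reach(i,a), red(a,j)
round 2: derive reach(j,c) via R1 from reach(j,g), red(g,c)
round 3: derive reach(a,c) via R1 from reach(a,g), red(g,c)
round 3: derive reach(i,g) via R1 from reach(i,j), red(j,g)
round 4: derive reach(i,c) via R1 from reach(i,g), red(g,c)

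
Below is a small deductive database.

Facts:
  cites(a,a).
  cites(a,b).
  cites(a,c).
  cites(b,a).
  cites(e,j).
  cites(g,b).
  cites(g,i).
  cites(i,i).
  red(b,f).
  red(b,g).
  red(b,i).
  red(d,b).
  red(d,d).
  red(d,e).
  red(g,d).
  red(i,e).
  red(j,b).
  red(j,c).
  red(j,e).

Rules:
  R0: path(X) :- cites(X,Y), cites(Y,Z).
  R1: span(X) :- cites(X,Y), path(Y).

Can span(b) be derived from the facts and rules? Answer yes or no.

yes

round 1: derive path(a) via R0 from cites(a,a), cites(a,a)
round 1: derive path(b) via R0 from cites(b,a), cites(a,a)
round 1: derive path(g) via R0 from cites(g,b), cites(b,a)
round 1: derive path(i) via R0 from cites(i,i), cites(i,i)
round 2: derive span(a) via R1 from cites(a,a), path(a)
round 2: derive span(b) via R1 from cites(b,a), path(a)
round 2: derive span(g) via R1 from cites(g,b), path(b)
round 2: derive span(i) via R1 from cites(i,i), path(i)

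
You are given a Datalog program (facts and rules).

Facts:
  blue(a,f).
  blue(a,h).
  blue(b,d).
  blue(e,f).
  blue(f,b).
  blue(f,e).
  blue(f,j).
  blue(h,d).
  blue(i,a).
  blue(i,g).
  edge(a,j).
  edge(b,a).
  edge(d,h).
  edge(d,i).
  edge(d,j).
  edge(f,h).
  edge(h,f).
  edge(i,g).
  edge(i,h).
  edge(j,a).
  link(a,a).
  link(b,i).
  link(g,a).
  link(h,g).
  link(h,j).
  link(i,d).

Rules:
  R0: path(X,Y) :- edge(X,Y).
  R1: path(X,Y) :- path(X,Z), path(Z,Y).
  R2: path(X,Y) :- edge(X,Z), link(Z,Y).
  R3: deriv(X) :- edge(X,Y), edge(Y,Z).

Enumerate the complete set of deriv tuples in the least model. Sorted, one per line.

deriv(a)
deriv(b)
deriv(d)
deriv(f)
deriv(h)
deriv(i)
deriv(j)

round 1: derive deriv(a) via R3 from edge(a,j), edge(j,a)
round 1: derive deriv(b) via R3 from edge(b,a), edge(a,j)
round 1: derive deriv(d) via R3 from edge(d,h), edge(h,f)
round 1: derive deriv(f) via R3 from edge(f,h), edge(h,f)
round 1: derive deriv(h) via R3 from edge(h,f), edge(f,h)
round 1: derive deriv(i) via R3 from edge(i,h), edge(h,f)
round 1: derive deriv(j) via R3 from edge(j,a), edge(a,j)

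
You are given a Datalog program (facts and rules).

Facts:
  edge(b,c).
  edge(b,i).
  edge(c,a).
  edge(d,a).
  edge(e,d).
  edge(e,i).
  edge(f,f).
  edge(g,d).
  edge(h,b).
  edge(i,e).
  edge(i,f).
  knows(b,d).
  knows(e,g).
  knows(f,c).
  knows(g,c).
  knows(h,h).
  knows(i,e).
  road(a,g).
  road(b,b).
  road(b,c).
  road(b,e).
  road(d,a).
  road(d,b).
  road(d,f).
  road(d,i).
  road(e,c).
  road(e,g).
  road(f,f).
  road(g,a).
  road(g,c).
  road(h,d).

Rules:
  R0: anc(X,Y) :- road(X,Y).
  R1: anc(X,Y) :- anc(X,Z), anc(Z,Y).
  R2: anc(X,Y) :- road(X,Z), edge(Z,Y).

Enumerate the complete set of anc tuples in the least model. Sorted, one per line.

anc(a,a)
anc(a,b)
anc(a,c)
anc(a,d)
anc(a,e)
anc(a,f)
anc(a,g)
anc(a,i)
anc(b,a)
anc(b,b)
anc(b,c)
anc(b,d)
anc(b,e)
anc(b,f)
anc(b,g)
anc(b,i)
anc(d,a)
anc(d,b)
anc(d,c)
anc(d,d)
anc(d,e)
anc(d,f)
anc(d,g)
anc(d,i)
anc(e,a)
anc(e,b)
anc(e,c)
anc(e,d)
anc(e,e)
anc(e,f)
anc(e,g)
anc(e,i)
anc(f,f)
anc(g,a)
anc(g,b)
anc(g,c)
anc(g,d)
anc(g,e)
anc(g,f)
anc(g,g)
anc(g,i)
anc(h,a)
anc(h,b)
anc(h,c)
anc(h,d)
anc(h,e)
anc(h,f)
anc(h,g)
anc(h,i)

round 1: derive anc(a,g) via R0 from road(a,g)
round 1: derive anc(b,b) via R0 from road(b,b)
round 1: derive anc(b,c) via R0 from road(b,c)
round 1: derive anc(b,e) via R0 from road(b,e)
round 1: derive anc(d,a) via R0 from road(d,a)
round 1: derive anc(d,b) via R0 from road(d,b)
round 1: derive anc(d,f) via R0 from road(d,f)
round 1: derive anc(d,i) via R0 from road(d,i)
round 1: derive anc(e,c) via R0 from road(e,c)
round 1: derive anc(e,g) via R0 from road(e,g)
round 1: derive anc(f,f) via R0 from road(f,f)
round 1: derive anc(g,a) via R0 from road(g,a)
round 1: derive anc(g,c) via R0 from road(g,c)
round 1: derive anc(h,d) via R0 from road(h,d)
round 1: derive anc(a,d) via R2 from road(a,g), edge(g,d)
round 1: derive anc(b,a) via R2 from road(b,c), edge(c,a)
round 1: derive anc(b,d) via R2 from road(b,e), edge(e,d)
round 1: derive anc(b,i) via R2 from road(b,b), edge(b,i)
round 1: derive anc(d,c) via R2 from road(d,b), edge(b,c)
round 1: derive anc(d,e) via R2 from road(d,i), edge(i,e)
round 1: derive anc(e,a) via R2 from road(e,c), edge(c,a)
round 1: derive anc(e,d) via R2 from road(e,g), edge(g,d)
round 1: derive anc(h,a) via R2 from road(h,d), edge(d,a)
round 2: derive anc(a,a) via R1 from anc(a,d), anc(d,a)
round 2: derive anc(a,b) via R1 from anc(a,d), anc(d,b)
round 2: derive anc(a,c) via R1 from anc(a,d), anc(d,c)
round 2: derive anc(a,e) via R1 from anc(a,d), anc(d,e)
round 2: derive anc(a,f) via R1 from anc(a,d), anc(d,f)
round 2: derive anc(a,i) via R1 from anc(a,d), anc(d,i)
round 2: derive anc(b,f) via R1 from anc(b,d), anc(d,f)
round 2: derive anc(b,g) via R1 from anc(b,a), anc(a,g)
round 2: derive anc(d,d) via R1 from anc(d,a), anc(a,d)
round 2: derive anc(d,g) via R1 from anc(d,a), anc(a,g)
round 2: derive anc(e,b) via R1 from anc(e,d), anc(d,b)
round 2: derive anc(e,e) via R1 from anc(e,d), anc(d,e)
round 2: derive anc(e,f) via R1 from anc(e,d), anc(d,f)
round 2: derive anc(e,i) via R1 from anc(e,d), anc(d,i)
round 2: derive anc(g,d) via R1 from anc(g,a), anc(a,d)
round 2: derive anc(g,g) via R1 from anc(g,a), anc(a,g)
round 2: derive anc(h,b) via R1 from anc(h,d), anc(d,b)
round 2: derive anc(h,c) via R1 from anc(h,d), anc(d,c)
round 2: derive anc(h,e) via R1 from anc(h,d), anc(d,e)
round 2: derive anc(h,f) via R1 from anc(h,d), anc(d,f)
round 2: derive anc(h,g) via R1 from anc(h,a), anc(a,g)
round 2: derive anc(h,i) via R1 from anc(h,d), anc(d,i)
round 3: derive anc(g,b) via R1 from anc(g,a), anc(a,b)
round 3: derive anc(g,e) via R1 from anc(g,a), anc(a,e)
round 3: derive anc(g,f) via R1 from anc(g,a), anc(a,f)
round 3: derive anc(g,i) via R1 from anc(g,a), anc(a,i)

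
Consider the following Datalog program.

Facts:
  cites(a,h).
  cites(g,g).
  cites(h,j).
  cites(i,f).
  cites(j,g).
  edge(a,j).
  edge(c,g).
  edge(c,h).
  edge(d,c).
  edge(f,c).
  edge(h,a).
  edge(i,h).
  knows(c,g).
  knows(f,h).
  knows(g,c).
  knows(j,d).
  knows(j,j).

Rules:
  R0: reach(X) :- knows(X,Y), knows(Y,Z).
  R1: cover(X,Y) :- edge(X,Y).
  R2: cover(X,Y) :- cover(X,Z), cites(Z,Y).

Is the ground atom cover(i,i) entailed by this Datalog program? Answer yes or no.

round 1: derive cover(a,j) via R1 from edge(a,j)
round 1: derive cover(c,g) via R1 from edge(c,g)
round 1: derive cover(c,h) via R1 from edge(c,h)
round 1: derive cover(d,c) via R1 from edge(d,c)
round 1: derive cover(f,c) via R1 from edge(f,c)
round 1: derive cover(h,a) via R1 from edge(h,a)
round 1: derive cover(i,h) via R1 from edge(i,h)
round 2: derive cover(a,g) via R2 from cover(a,j), cites(j,g)
round 2: derive cover(c,j) via R2 from cover(c,h), cites(h,j)
round 2: derive cover(h,h) via R2 from cover(h,a), cites(a,h)
round 2: derive cover(i,j) via R2 from cover(i,h), cites(h,j)
round 3: derive cover(h,j) via R2 from cover(h,h), cites(h,j)
round 3: derive cover(i,g) via R2 from cover(i,j), cites(j,g)
round 4: derive cover(h,g) via R2 from cover(h,j), cites(j,g)

no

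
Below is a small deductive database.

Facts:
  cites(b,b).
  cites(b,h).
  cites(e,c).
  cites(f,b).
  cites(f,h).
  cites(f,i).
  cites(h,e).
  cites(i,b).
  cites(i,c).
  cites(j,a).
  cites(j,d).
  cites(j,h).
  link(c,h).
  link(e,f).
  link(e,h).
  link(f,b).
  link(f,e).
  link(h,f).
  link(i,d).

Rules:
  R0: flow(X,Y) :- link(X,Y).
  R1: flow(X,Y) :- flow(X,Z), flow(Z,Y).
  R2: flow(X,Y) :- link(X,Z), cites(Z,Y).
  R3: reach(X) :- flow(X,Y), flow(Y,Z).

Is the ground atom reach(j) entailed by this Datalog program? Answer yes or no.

round 1: derive flow(c,h) via R0 from link(c,h)
round 1: derive flow(e,f) via R0 from link(e,f)
round 1: derive flow(e,h) via R0 from link(e,h)
round 1: derive flow(f,b) via R0 from link(f,b)
round 1: derive flow(f,e) via R0 from link(f,e)
round 1: derive flow(h,f) via R0 from link(h,f)
round 1: derive flow(i,d) via R0 from link(i,d)
round 1: derive flow(c,e) via R2 from link(c,h), cites(h,e)
round 1: derive flow(e,b) via R2 from link(e,f), cites(f,b)
round 1: derive flow(e,e) via R2 from link(e,h), cites(h,e)
round 1: derive flow(e,i) via R2 from link(e,f), cites(f,i)
round 1: derive flow(f,c) via R2 from link(f,e), cites(e,c)
round 1: derive flow(f,h) via R2 from link(f,b), cites(b,h)
round 1: derive flow(h,b) via R2 from link(h,f), cites(f,b)
round 1: derive flow(h,h) via R2 from link(h,f), cites(f,h)
round 1: derive flow(h,i) via R2 from link(h,f), cites(f,i)
round 2: derive flow(c,b) via R1 from flow(c,e), flow(e,b)
round 2: derive flow(c,f) via R1 from flow(c,e), flow(e,f)
round 2: derive flow(c,i) via R1 from flow(c,e), flow(e,i)
round 2: derive flow(e,c) via R1 from flow(e,f), flow(f,c)
round 2: derive flow(e,d) via R1 from flow(e,i), flow(i,d)
round 2: derive flow(f,f) via R1 from flow(f,e), flow(e,f)
round 2: derive flow(f,i) via R1 from flow(f,e), flow(e,i)
round 2: derive flow(h,c) via R1 from flow(h,f), flow(f,c)
round 2: derive flow(h,d) via R1 from flow(h,i), flow(i,d)
round 2: derive flow(h,e) via R1 from flow(h,f), flow(f,e)
round 2: derive reach(c) via R3 from flow(c,e), flow(e,b)
round 2: derive reach(e) via R3 from flow(e,e), flow(e,b)
round 2: derive reach(f) via R3 from flow(f,c), flow(c,e)
round 2: derive reach(h) via R3 from flow(h,f), flow(f,b)
round 3: derive flow(c,c) via R1 from flow(c,e), flow(e,c)
round 3: derive flow(c,d) via R1 from flow(c,e), flow(e,d)
round 3: derive flow(f,d) via R1 from flow(f,e), flow(e,d)

no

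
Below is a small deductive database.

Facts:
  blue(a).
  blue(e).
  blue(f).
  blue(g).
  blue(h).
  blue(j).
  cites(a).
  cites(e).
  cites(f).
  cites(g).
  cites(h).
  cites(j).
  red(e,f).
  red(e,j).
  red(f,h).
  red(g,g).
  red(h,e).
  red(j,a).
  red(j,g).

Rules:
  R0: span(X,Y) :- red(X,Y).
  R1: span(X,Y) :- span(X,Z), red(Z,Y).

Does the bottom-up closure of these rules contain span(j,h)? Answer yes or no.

round 1: derive span(e,f) via R0 from red(e,f)
round 1: derive span(e,j) via R0 from red(e,j)
round 1: derive span(f,h) via R0 from red(f,h)
round 1: derive span(g,g) via R0 from red(g,g)
round 1: derive span(h,e) via R0 from red(h,e)
round 1: derive span(j,a) via R0 from red(j,a)
round 1: derive span(j,g) via R0 from red(j,g)
round 2: derive span(e,a) via R1 from span(e,j), red(j,a)
round 2: derive span(e,g) via R1 from span(e,j), red(j,g)
round 2: derive span(e,h) via R1 from span(e,f), red(f,h)
round 2: derive span(f,e) via R1 from span(f,h), red(h,e)
round 2: derive span(h,f) via R1 from span(h,e), red(e,f)
round 2: derive span(h,j) via R1 from span(h,e), red(e,j)
round 3: derive span(e,e) via R1 from span(e,h), red(h,e)
round 3: derive span(f,f) via R1 from span(f,e), red(e,f)
round 3: derive span(f,j) via R1 from span(f,e), red(e,j)
round 3: derive span(h,a) via R1 from span(h,j), red(j,a)
round 3: derive span(h,g) via R1 from span(h,j), red(j,g)
round 3: derive span(h,h) via R1 from span(h,f), red(f,h)
round 4: derive span(f,a) via R1 from span(f,j), red(j,a)
round 4: derive span(f,g) via R1 from span(f,j), red(j,g)

no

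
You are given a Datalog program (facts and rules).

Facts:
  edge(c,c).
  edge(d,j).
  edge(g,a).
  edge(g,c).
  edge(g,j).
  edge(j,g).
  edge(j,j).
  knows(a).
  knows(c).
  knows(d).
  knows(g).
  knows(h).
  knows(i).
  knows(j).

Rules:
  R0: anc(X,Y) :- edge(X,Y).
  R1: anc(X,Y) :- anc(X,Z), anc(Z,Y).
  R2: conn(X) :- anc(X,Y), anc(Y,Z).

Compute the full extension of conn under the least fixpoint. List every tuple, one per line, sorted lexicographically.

round 1: derive anc(c,c) via R0 from edge(c,c)
round 1: derive anc(d,j) via R0 from edge(d,j)
round 1: derive anc(g,a) via R0 from edge(g,a)
round 1: derive anc(g,c) via R0 from edge(g,c)
round 1: derive anc(g,j) via R0 from edge(g,j)
round 1: derive anc(j,g) via R0 from edge(j,g)
round 1: derive anc(j,j) via R0 from edge(j,j)
round 2: derive anc(d,g) via R1 from anc(d,j), anc(j,g)
round 2: derive anc(g,g) via R1 from anc(g,j), anc(j,g)
round 2: derive anc(j,a) via R1 from anc(j,g), anc(g,a)
round 2: derive anc(j,c) via R1 from anc(j,g), anc(g,c)
round 2: derive conn(c) via R2 from anc(c,c), anc(c,c)
round 2: derive conn(d) via R2 from anc(d,j), anc(j,g)
round 2: derive conn(g) via R2 from anc(g,c), anc(c,c)
round 2: derive conn(j) via R2 from anc(j,g), anc(g,a)
round 3: derive anc(d,a) via R1 from anc(d,g), anc(g,a)
round 3: derive anc(d,c) via R1 from anc(d,g), anc(g,c)

conn(c)
conn(d)
conn(g)
conn(j)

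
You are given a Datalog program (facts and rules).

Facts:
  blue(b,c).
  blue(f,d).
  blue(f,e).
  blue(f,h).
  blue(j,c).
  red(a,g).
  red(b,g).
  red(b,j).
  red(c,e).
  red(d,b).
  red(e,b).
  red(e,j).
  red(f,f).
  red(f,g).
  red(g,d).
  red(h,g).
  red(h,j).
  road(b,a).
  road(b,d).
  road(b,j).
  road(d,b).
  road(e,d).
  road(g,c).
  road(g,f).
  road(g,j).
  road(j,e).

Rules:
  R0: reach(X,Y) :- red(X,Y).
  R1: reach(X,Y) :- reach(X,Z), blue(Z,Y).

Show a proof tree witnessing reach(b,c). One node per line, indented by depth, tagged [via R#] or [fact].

round 1: derive reach(a,g) via R0 from red(a,g)
round 1: derive reach(b,g) via R0 from red(b,g)
round 1: derive reach(b,j) via R0 from red(b,j)
round 1: derive reach(c,e) via R0 from red(c,e)
round 1: derive reach(d,b) via R0 from red(d,b)
round 1: derive reach(e,b) via R0 from red(e,b)
round 1: derive reach(e,j) via R0 from red(e,j)
round 1: derive reach(f,f) via R0 from red(f,f)
round 1: derive reach(f,g) via R0 from red(f,g)
round 1: derive reach(g,d) via R0 from red(g,d)
round 1: derive reach(h,g) via R0 from red(h,g)
round 1: derive reach(h,j) via R0 from red(h,j)
round 2: derive reach(b,c) via R1 from reach(b,j), blue(j,c)
round 2: derive reach(d,c) via R1 from reach(d,b), blue(b,c)
round 2: derive reach(e,c) via R1 from reach(e,b), blue(b,c)
round 2: derive reach(f,d) via R1 from reach(f,f), blue(f,d)
round 2: derive reach(f,e) via R1 from reach(f,f), blue(f,e)
round 2: derive reach(f,h) via R1 from reach(f,f), blue(f,h)
round 2: derive reach(h,c) via R1 from reach(h,j), blue(j,c)

reach(b,c)  [via R1]
  reach(b,j)  [via R0]
    red(b,j)  [fact]
  blue(j,c)  [fact]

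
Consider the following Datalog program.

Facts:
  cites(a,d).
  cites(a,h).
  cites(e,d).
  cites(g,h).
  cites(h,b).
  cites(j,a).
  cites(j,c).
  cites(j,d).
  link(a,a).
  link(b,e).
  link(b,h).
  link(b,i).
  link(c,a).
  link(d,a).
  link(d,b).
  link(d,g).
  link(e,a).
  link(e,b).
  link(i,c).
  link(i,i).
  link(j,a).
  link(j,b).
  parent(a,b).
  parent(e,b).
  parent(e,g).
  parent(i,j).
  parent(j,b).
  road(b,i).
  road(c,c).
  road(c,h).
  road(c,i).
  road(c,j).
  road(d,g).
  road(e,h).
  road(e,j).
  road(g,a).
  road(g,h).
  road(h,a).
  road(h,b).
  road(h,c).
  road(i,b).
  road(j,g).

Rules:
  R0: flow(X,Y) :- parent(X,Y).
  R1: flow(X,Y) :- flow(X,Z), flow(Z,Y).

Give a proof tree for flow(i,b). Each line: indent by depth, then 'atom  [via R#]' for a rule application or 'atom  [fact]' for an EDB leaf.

round 1: derive flow(a,b) via R0 from parent(a,b)
round 1: derive flow(e,b) via R0 from parent(e,b)
round 1: derive flow(e,g) via R0 from parent(e,g)
round 1: derive flow(i,j) via R0 from parent(i,j)
round 1: derive flow(j,b) via R0 from parent(j,b)
round 2: derive flow(i,b) via R1 from flow(i,j), flow(j,b)

flow(i,b)  [via R1]
  flow(i,j)  [via R0]
    parent(i,j)  [fact]
  flow(j,b)  [via R0]
    parent(j,b)  [fact]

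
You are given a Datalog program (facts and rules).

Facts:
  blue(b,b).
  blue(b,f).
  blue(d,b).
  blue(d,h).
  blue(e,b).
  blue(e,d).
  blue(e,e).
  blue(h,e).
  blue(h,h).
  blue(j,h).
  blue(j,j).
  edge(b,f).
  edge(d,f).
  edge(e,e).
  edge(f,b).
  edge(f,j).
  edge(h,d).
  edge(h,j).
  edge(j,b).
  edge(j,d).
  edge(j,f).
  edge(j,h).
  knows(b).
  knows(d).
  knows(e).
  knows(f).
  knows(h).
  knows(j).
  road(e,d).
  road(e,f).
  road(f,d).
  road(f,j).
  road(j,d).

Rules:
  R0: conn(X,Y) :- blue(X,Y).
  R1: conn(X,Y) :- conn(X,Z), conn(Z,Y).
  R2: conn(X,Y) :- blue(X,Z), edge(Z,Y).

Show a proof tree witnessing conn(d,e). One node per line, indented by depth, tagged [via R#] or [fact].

round 1: derive conn(b,b) via R0 from blue(b,b)
round 1: derive conn(b,f) via R0 from blue(b,f)
round 1: derive conn(d,b) via R0 from blue(d,b)
round 1: derive conn(d,h) via R0 from blue(d,h)
round 1: derive conn(e,b) via R0 from blue(e,b)
round 1: derive conn(e,d) via R0 from blue(e,d)
round 1: derive conn(e,e) via R0 from blue(e,e)
round 1: derive conn(h,e) via R0 from blue(h,e)
round 1: derive conn(h,h) via R0 from blue(h,h)
round 1: derive conn(j,h) via R0 from blue(j,h)
round 1: derive conn(j,j) via R0 from blue(j,j)
round 1: derive conn(b,j) via R2 from blue(b,f), edge(f,j)
round 1: derive conn(d,d) via R2 from blue(d,h), edge(h,d)
round 1: derive conn(d,f) via R2 from blue(d,b), edge(b,f)
round 1: derive conn(d,j) via R2 from blue(d,h), edge(h,j)
round 1: derive conn(e,f) via R2 from blue(e,b), edge(b,f)
round 1: derive conn(h,d) via R2 from blue(h,h), edge(h,d)
round 1: derive conn(h,j) via R2 from blue(h,h), edge(h,j)
round 1: derive conn(j,b) via R2 from blue(j,j), edge(j,b)
round 1: derive conn(j,d) via R2 from blue(j,h), edge(h,d)
round 1: derive conn(j,f) via R2 from blue(j,j), edge(j,f)
round 2: derive conn(b,d) via R1 from conn(b,j), conn(j,d)
round 2: derive conn(b,h) via R1 from conn(b,j), conn(j,h)
round 2: derive conn(d,e) via R1 from conn(d,h), conn(h,e)
round 2: derive conn(e,h) via R1 from conn(e,d), conn(d,h)
round 2: derive conn(e,j) via R1 from conn(e,b), conn(b,j)
round 2: derive conn(h,b) via R1 from conn(h,d), conn(d,b)
round 2: derive conn(h,f) via R1 from conn(h,d), conn(d,f)
round 2: derive conn(j,e) via R1 from conn(j,h), conn(h,e)
round 3: derive conn(b,e) via R1 from conn(b,d), conn(d,e)

conn(d,e)  [via R1]
  conn(d,h)  [via R0]
    blue(d,h)  [fact]
  conn(h,e)  [via R0]
    blue(h,e)  [fact]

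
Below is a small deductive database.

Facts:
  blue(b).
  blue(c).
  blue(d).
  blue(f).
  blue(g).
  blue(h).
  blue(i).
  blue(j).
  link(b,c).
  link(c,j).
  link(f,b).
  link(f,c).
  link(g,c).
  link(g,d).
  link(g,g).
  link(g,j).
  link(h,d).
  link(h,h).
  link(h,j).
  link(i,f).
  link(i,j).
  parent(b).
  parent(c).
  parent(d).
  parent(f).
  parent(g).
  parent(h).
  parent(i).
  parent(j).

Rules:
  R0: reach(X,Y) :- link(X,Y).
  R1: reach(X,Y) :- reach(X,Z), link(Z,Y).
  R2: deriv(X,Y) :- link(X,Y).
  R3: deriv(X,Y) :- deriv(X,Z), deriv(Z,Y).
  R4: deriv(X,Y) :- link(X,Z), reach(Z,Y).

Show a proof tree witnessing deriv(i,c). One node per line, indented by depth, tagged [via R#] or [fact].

deriv(i,c)  [via R3]
  deriv(i,f)  [via R2]
    link(i,f)  [fact]
  deriv(f,c)  [via R2]
    link(f,c)  [fact]

round 1: derive reach(b,c) via R0 from link(b,c)
round 1: derive reach(c,j) via R0 from link(c,j)
round 1: derive reach(f,b) via R0 from link(f,b)
round 1: derive reach(f,c) via R0 from link(f,c)
round 1: derive reach(g,c) via R0 from link(g,c)
round 1: derive reach(g,d) via R0 from link(g,d)
round 1: derive reach(g,g) via R0 from link(g,g)
round 1: derive reach(g,j) via R0 from link(g,j)
round 1: derive reach(h,d) via R0 from link(h,d)
round 1: derive reach(h,h) via R0 from link(h,h)
round 1: derive reach(h,j) via R0 from link(h,j)
round 1: derive reach(i,f) via R0 from link(i,f)
round 1: derive reach(i,j) via R0 from link(i,j)
round 1: derive deriv(b,c) via R2 from link(b,c)
round 1: derive deriv(c,j) via R2 from link(c,j)
round 1: derive deriv(f,b) via R2 from link(f,b)
round 1: derive deriv(f,c) via R2 from link(f,c)
round 1: derive deriv(g,c) via R2 from link(g,c)
round 1: derive deriv(g,d) via R2 from link(g,d)
round 1: derive deriv(g,g) via R2 from link(g,g)
round 1: derive deriv(g,j) via R2 from link(g,j)
round 1: derive deriv(h,d) via R2 from link(h,d)
round 1: derive deriv(h,h) via R2 from link(h,h)
round 1: derive deriv(h,j) via R2 from link(h,j)
round 1: derive deriv(i,f) via R2 from link(i,f)
round 1: derive deriv(i,j) via R2 from link(i,j)
round 2: derive reach(b,j) via R1 from reach(b,c), link(c,j)
round 2: derive reach(f,j) via R1 from reach(f,c), link(c,j)
round 2: derive reach(i,b) via R1 from reach(i,f), link(f,b)
round 2: derive reach(i,c) via R1 from reach(i,f), link(f,c)
round 2: derive deriv(b,j) via R3 from deriv(b,c), deriv(c,j)
round 2: derive deriv(f,j) via R3 from deriv(f,c), deriv(c,j)
round 2: derive deriv(i,b) via R3 from deriv(i,f), deriv(f,b)
round 2: derive deriv(i,c) via R3 from deriv(i,f), deriv(f,c)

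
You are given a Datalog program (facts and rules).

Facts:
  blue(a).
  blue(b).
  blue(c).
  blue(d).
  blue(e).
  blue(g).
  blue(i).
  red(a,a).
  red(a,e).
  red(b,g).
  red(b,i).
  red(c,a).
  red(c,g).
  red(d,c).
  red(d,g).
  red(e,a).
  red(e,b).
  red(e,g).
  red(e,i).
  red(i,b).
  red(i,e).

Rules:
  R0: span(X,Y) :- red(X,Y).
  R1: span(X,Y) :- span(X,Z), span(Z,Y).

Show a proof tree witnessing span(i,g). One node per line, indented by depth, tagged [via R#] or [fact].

round 1: derive span(a,a) via R0 from red(a,a)
round 1: derive span(a,e) via R0 from red(a,e)
round 1: derive span(b,g) via R0 from red(b,g)
round 1: derive span(b,i) via R0 from red(b,i)
round 1: derive span(c,a) via R0 from red(c,a)
round 1: derive span(c,g) via R0 from red(c,g)
round 1: derive span(d,c) via R0 from red(d,c)
round 1: derive span(d,g) via R0 from red(d,g)
round 1: derive span(e,a) via R0 from red(e,a)
round 1: derive span(e,b) via R0 from red(e,b)
round 1: derive span(e,g) via R0 from red(e,g)
round 1: derive span(e,i) via R0 from red(e,i)
round 1: derive span(i,b) via R0 from red(i,b)
round 1: derive span(i,e) via R0 from red(i,e)
round 2: derive span(a,b) via R1 from span(a,e), span(e,b)
round 2: derive span(a,g) via R1 from span(a,e), span(e,g)
round 2: derive span(a,i) via R1 from span(a,e), span(e,i)
round 2: derive span(b,b) via R1 from span(b,i), span(i,b)
round 2: derive span(b,e) via R1 from span(b,i), span(i,e)
round 2: derive span(c,e) via R1 from span(c,a), span(a,e)
round 2: derive span(d,a) via R1 from span(d,c), span(c,a)
round 2: derive span(e,e) via R1 from span(e,a), span(a,e)
round 2: derive span(i,a) via R1 from span(i,e), span(e,a)
round 2: derive span(i,g) via R1 from span(i,b), span(b,g)
round 2: derive span(i,i) via R1 from span(i,b), span(b,i)
round 3: derive span(b,a) via R1 from span(b,e), span(e,a)
round 3: derive span(c,b) via R1 from span(c,a), span(a,b)
round 3: derive span(c,i) via R1 from span(c,a), span(a,i)
round 3: derive span(d,b) via R1 from span(d,a), span(a,b)
round 3: derive span(d,e) via R1 from span(d,a), span(a,e)
round 3: derive span(d,i) via R1 from span(d,a), span(a,i)

span(i,g)  [via R1]
  span(i,b)  [via R0]
    red(i,b)  [fact]
  span(b,g)  [via R0]
    red(b,g)  [fact]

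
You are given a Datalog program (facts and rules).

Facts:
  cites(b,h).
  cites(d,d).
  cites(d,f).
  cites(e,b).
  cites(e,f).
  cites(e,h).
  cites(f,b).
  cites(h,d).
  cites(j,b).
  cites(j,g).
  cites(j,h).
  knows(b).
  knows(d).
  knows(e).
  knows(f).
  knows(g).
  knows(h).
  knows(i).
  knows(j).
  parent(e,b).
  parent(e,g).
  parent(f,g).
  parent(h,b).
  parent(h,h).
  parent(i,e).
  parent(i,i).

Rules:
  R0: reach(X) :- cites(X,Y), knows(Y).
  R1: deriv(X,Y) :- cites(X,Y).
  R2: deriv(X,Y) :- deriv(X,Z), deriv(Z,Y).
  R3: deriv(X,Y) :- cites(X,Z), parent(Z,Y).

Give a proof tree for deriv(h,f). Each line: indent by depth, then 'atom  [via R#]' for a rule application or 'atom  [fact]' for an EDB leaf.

round 1: derive deriv(b,h) via R1 from cites(b,h)
round 1: derive deriv(d,d) via R1 from cites(d,d)
round 1: derive deriv(d,f) via R1 from cites(d,f)
round 1: derive deriv(e,b) via R1 from cites(e,b)
round 1: derive deriv(e,f) via R1 from cites(e,f)
round 1: derive deriv(e,h) via R1 from cites(e,h)
round 1: derive deriv(f,b) via R1 from cites(f,b)
round 1: derive deriv(h,d) via R1 from cites(h,d)
round 1: derive deriv(j,b) via R1 from cites(j,b)
round 1: derive deriv(j,g) via R1 from cites(j,g)
round 1: derive deriv(j,h) via R1 from cites(j,h)
round 1: derive deriv(b,b) via R3 from cites(b,h), parent(h,b)
round 1: derive deriv(d,g) via R3 from cites(d,f), parent(f,g)
round 1: derive deriv(e,g) via R3 from cites(e,f), parent(f,g)
round 2: derive deriv(b,d) via R2 from deriv(b,h), deriv(h,d)
round 2: derive deriv(d,b) via R2 from deriv(d,f), deriv(f,b)
round 2: derive deriv(e,d) via R2 from deriv(e,h), deriv(h,d)
round 2: derive deriv(f,h) via R2 from deriv(f,b), deriv(b,h)
round 2: derive deriv(h,f) via R2 from deriv(h,d), deriv(d,f)
round 2: derive deriv(h,g) via R2 from deriv(h,d), deriv(d,g)
round 2: derive deriv(j,d) via R2 from deriv(j,h), deriv(h,d)
round 3: derive deriv(b,f) via R2 from deriv(b,d), deriv(d,f)
round 3: derive deriv(b,g) via R2 from deriv(b,d), deriv(d,g)
round 3: derive deriv(d,h) via R2 from deriv(d,b), deriv(b,h)
round 3: derive deriv(f,d) via R2 from deriv(f,b), deriv(b,d)
round 3: derive deriv(f,f) via R2 from deriv(f,h), deriv(h,f)
round 3: derive deriv(f,g) via R2 from deriv(f,h), deriv(h,g)
round 3: derive deriv(h,b) via R2 from deriv(h,d), deriv(d,b)
round 3: derive deriv(h,h) via R2 from deriv(h,f), deriv(f,h)
round 3: derive deriv(j,f) via R2 from deriv(j,d), deriv(d,f)

deriv(h,f)  [via R2]
  deriv(h,d)  [via R1]
    cites(h,d)  [fact]
  deriv(d,f)  [via R1]
    cites(d,f)  [fact]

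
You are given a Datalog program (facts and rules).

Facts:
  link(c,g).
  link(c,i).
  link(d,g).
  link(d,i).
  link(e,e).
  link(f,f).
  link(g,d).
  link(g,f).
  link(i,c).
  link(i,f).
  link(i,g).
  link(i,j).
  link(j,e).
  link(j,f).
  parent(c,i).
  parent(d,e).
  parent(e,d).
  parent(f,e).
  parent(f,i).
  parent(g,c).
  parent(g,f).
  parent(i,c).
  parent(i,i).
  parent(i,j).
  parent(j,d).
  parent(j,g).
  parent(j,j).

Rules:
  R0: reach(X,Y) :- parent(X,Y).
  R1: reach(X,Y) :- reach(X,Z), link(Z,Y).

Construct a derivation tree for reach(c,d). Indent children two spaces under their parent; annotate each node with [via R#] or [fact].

reach(c,d)  [via R1]
  reach(c,g)  [via R1]
    reach(c,i)  [via R0]
      parent(c,i)  [fact]
    link(i,g)  [fact]
  link(g,d)  [fact]

round 1: derive reach(c,i) via R0 from parent(c,i)
round 1: derive reach(d,e) via R0 from parent(d,e)
round 1: derive reach(e,d) via R0 from parent(e,d)
round 1: derive reach(f,e) via R0 from parent(f,e)
round 1: derive reach(f,i) via R0 from parent(f,i)
round 1: derive reach(g,c) via R0 from parent(g,c)
round 1: derive reach(g,f) via R0 from parent(g,f)
round 1: derive reach(i,c) via R0 from parent(i,c)
round 1: derive reach(i,i) via R0 from parent(i,i)
round 1: derive reach(i,j) via R0 from parent(i,j)
round 1: derive reach(j,d) via R0 from parent(j,d)
round 1: derive reach(j,g) via R0 from parent(j,g)
round 1: derive reach(j,j) via R0 from parent(j,j)
round 2: derive reach(c,c) via R1 from reach(c,i), link(i,c)
round 2: derive reach(c,f) via R1 from reach(c,i), link(i,f)
round 2: derive reach(c,g) via R1 from reach(c,i), link(i,g)
round 2: derive reach(c,j) via R1 from reach(c,i), link(i,j)
round 2: derive reach(e,g) via R1 from reach(e,d), link(d,g)
round 2: derive reach(e,i) via R1 from reach(e,d), link(d,i)
round 2: derive reach(f,c) via R1 from reach(f,i), link(i,c)
round 2: derive reach(f,f) via R1 from reach(f,i), link(i,f)
round 2: derive reach(f,g) via R1 from reach(f,i), link(i,g)
round 2: derive reach(f,j) via R1 from reach(f,i), link(i,j)
round 2: derive reach(g,g) via R1 from reach(g,c), link(c,g)
round 2: derive reach(g,i) via R1 from reach(g,c), link(c,i)
round 2: derive reach(i,e) via R1 from reach(i,j), link(j,e)
round 2: derive reach(i,f) via R1 from reach(i,i), link(i,f)
round 2: derive reach(i,g) via R1 from reach(i,c), link(c,g)
round 2: derive reach(j,e) via R1 from reach(j,j), link(j,e)
round 2: derive reach(j,f) via R1 from reach(j,g), link(g,f)
round 2: derive reach(j,i) via R1 from reach(j,d), link(d,i)
round 3: derive reach(c,d) via R1 from reach(c,g), link(g,d)
round 3: derive reach(c,e) via R1 from reach(c,j), link(j,e)
round 3: derive reach(e,c) via R1 from reach(e,i), link(i,c)
round 3: derive reach(e,f) via R1 from reach(e,g), link(g,f)
round 3: derive reach(e,j) via R1 from reach(e,i), link(i,j)
round 3: derive reach(f,d) via R1 from reach(f,g), link(g,d)
round 3: derive reach(g,d) via R1 from reach(g,g), link(g,d)
round 3: derive reach(g,j) via R1 from reach(g,i), link(i,j)
round 3: derive reach(i,d) via R1 from reach(i,g), link(g,d)
round 3: derive reach(j,c) via R1 from reach(j,i), link(i,c)
round 4: derive reach(e,e) via R1 from reach(e,j), link(j,e)
round 4: derive reach(g,e) via R1 from reach(g,j), link(j,e)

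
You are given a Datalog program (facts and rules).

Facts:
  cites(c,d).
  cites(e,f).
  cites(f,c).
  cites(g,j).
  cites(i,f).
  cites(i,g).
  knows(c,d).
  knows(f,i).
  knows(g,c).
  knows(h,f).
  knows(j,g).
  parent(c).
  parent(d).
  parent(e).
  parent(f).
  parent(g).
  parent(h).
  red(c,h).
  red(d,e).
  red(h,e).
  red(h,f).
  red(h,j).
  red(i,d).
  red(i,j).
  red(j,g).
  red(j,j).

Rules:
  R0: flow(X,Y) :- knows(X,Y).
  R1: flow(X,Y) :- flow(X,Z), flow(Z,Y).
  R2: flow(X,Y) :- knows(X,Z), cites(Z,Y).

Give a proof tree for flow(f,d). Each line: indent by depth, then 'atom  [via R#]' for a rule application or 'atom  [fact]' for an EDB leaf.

round 1: derive flow(c,d) via R0 from knows(c,d)
round 1: derive flow(f,i) via R0 from knows(f,i)
round 1: derive flow(g,c) via R0 from knows(g,c)
round 1: derive flow(h,f) via R0 from knows(h,f)
round 1: derive flow(j,g) via R0 from knows(j,g)
round 1: derive flow(f,f) via R2 from knows(f,i), cites(i,f)
round 1: derive flow(f,g) via R2 from knows(f,i), cites(i,g)
round 1: derive flow(g,d) via R2 from knows(g,c), cites(c,d)
round 1: derive flow(h,c) via R2 from knows(h,f), cites(f,c)
round 1: derive flow(j,j) via R2 from knows(j,g), cites(g,j)
round 2: derive flow(f,c) via R1 from flow(f,g), flow(g,c)
round 2: derive flow(f,d) via R1 from flow(f,g), flow(g,d)
round 2: derive flow(h,d) via R1 from flow(h,c), flow(c,d)
round 2: derive flow(h,g) via R1 from flow(h,f), flow(f,g)
round 2: derive flow(h,i) via R1 from flow(h,f), flow(f,i)
round 2: derive flow(j,c) via R1 from flow(j,g), flow(g,c)
round 2: derive flow(j,d) via R1 from flow(j,g), flow(g,d)

flow(f,d)  [via R1]
  flow(f,g)  [via R2]
    knows(f,i)  [fact]
    cites(i,g)  [fact]
  flow(g,d)  [via R2]
    knows(g,c)  [fact]
    cites(c,d)  [fact]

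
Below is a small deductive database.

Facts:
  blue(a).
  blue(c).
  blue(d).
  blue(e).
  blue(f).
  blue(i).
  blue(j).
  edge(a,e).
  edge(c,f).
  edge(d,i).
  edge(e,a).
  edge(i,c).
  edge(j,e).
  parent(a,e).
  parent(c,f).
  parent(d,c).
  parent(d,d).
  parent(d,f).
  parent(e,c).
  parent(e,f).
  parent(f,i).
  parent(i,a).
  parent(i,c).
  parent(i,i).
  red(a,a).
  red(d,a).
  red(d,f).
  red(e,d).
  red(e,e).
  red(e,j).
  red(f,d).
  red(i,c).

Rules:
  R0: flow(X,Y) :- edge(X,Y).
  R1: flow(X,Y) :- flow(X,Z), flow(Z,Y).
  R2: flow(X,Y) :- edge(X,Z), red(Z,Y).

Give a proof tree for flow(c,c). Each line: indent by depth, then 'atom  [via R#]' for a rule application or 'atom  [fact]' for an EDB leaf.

round 1: derive flow(a,e) via R0 from edge(a,e)
round 1: derive flow(c,f) via R0 from edge(c,f)
round 1: derive flow(d,i) via R0 from edge(d,i)
round 1: derive flow(e,a) via R0 from edge(e,a)
round 1: derive flow(i,c) via R0 from edge(i,c)
round 1: derive flow(j,e) via R0 from edge(j,e)
round 1: derive flow(a,d) via R2 from edge(a,e), red(e,d)
round 1: derive flow(a,j) via R2 from edge(a,e), red(e,j)
round 1: derive flow(c,d) via R2 from edge(c,f), red(f,d)
round 1: derive flow(d,c) via R2 from edge(d,i), red(i,c)
round 1: derive flow(j,d) via R2 from edge(j,e), red(e,d)
round 1: derive flow(j,j) via R2 from edge(j,e), red(e,j)
round 2: derive flow(a,a) via R1 from flow(a,e), flow(e,a)
round 2: derive flow(a,c) via R1 from flow(a,d), flow(d,c)
round 2: derive flow(a,i) via R1 from flow(a,d), flow(d,i)
round 2: derive flow(c,c) via R1 from flow(c,d), flow(d,c)
round 2: derive flow(c,i) via R1 from flow(c,d), flow(d,i)
round 2: derive flow(d,d) via R1 from flow(d,c), flow(c,d)
round 2: derive flow(d,f) via R1 from flow(d,c), flow(c,f)
round 2: derive flow(e,d) via R1 from flow(e,a), flow(a,d)
round 2: derive flow(e,e) via R1 from flow(e,a), flow(a,e)
round 2: derive flow(e,j) via R1 from flow(e,a), flow(a,j)
round 2: derive flow(i,d) via R1 from flow(i,c), flow(c,d)
round 2: derive flow(i,f) via R1 from flow(i,c), flow(c,f)
round 2: derive flow(j,a) via R1 from flow(j,e), flow(e,a)
round 2: derive flow(j,c) via R1 from flow(j,d), flow(d,c)
round 2: derive flow(j,i) via R1 from flow(j,d), flow(d,i)
round 3: derive flow(a,f) via R1 from flow(a,c), flow(c,f)
round 3: derive flow(e,c) via R1 from flow(e,a), flow(a,c)
round 3: derive flow(e,f) via R1 from flow(e,d), flow(d,f)
round 3: derive flow(e,i) via R1 from flow(e,a), flow(a,i)
round 3: derive flow(i,i) via R1 from flow(i,c), flow(c,i)
round 3: derive flow(j,f) via R1 from flow(j,c), flow(c,f)

flow(c,c)  [via R1]
  flow(c,d)  [via R2]
    edge(c,f)  [fact]
    red(f,d)  [fact]
  flow(d,c)  [via R2]
    edge(d,i)  [fact]
    red(i,c)  [fact]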